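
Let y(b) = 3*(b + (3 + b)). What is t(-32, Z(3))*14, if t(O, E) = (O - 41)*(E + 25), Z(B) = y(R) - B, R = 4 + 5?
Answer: -86870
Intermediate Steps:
R = 9
y(b) = 9 + 6*b (y(b) = 3*(3 + 2*b) = 9 + 6*b)
Z(B) = 63 - B (Z(B) = (9 + 6*9) - B = (9 + 54) - B = 63 - B)
t(O, E) = (-41 + O)*(25 + E)
t(-32, Z(3))*14 = (-1025 - 41*(63 - 1*3) + 25*(-32) + (63 - 1*3)*(-32))*14 = (-1025 - 41*(63 - 3) - 800 + (63 - 3)*(-32))*14 = (-1025 - 41*60 - 800 + 60*(-32))*14 = (-1025 - 2460 - 800 - 1920)*14 = -6205*14 = -86870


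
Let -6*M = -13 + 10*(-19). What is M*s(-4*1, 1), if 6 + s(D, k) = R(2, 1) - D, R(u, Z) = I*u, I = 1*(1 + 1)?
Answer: 203/3 ≈ 67.667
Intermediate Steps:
I = 2 (I = 1*2 = 2)
R(u, Z) = 2*u
s(D, k) = -2 - D (s(D, k) = -6 + (2*2 - D) = -6 + (4 - D) = -2 - D)
M = 203/6 (M = -(-13 + 10*(-19))/6 = -(-13 - 190)/6 = -1/6*(-203) = 203/6 ≈ 33.833)
M*s(-4*1, 1) = 203*(-2 - (-4))/6 = 203*(-2 - 1*(-4))/6 = 203*(-2 + 4)/6 = (203/6)*2 = 203/3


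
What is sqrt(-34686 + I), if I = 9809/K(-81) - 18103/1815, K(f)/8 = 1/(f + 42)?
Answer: I*sqrt(35943468270)/660 ≈ 287.25*I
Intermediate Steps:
K(f) = 8/(42 + f) (K(f) = 8/(f + 42) = 8/(42 + f))
I = -694474889/14520 (I = 9809/((8/(42 - 81))) - 18103/1815 = 9809/((8/(-39))) - 18103*1/1815 = 9809/((8*(-1/39))) - 18103/1815 = 9809/(-8/39) - 18103/1815 = 9809*(-39/8) - 18103/1815 = -382551/8 - 18103/1815 = -694474889/14520 ≈ -47829.)
sqrt(-34686 + I) = sqrt(-34686 - 694474889/14520) = sqrt(-1198115609/14520) = I*sqrt(35943468270)/660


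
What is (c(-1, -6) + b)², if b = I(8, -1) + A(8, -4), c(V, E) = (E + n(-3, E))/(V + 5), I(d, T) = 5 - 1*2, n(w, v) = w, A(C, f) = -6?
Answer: 441/16 ≈ 27.563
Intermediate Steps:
I(d, T) = 3 (I(d, T) = 5 - 2 = 3)
c(V, E) = (-3 + E)/(5 + V) (c(V, E) = (E - 3)/(V + 5) = (-3 + E)/(5 + V))
b = -3 (b = 3 - 6 = -3)
(c(-1, -6) + b)² = ((-3 - 6)/(5 - 1) - 3)² = (-9/4 - 3)² = (-21/4)² = 441/16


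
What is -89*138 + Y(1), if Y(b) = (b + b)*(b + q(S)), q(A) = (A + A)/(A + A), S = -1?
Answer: -12278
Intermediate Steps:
q(A) = 1 (q(A) = (2*A)/((2*A)) = (2*A)*(1/(2*A)) = 1)
Y(b) = 2*b*(1 + b) (Y(b) = (b + b)*(b + 1) = (2*b)*(1 + b) = 2*b*(1 + b))
-89*138 + Y(1) = -89*138 + 2*1*(1 + 1) = -12282 + 2*1*2 = -12282 + 4 = -12278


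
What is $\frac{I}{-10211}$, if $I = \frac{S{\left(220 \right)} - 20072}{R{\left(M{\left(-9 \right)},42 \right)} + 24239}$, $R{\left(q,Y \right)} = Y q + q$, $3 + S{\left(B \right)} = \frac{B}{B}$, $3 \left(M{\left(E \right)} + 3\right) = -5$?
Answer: $\frac{60222}{736366265} \approx 8.1783 \cdot 10^{-5}$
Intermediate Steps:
$M{\left(E \right)} = - \frac{14}{3}$ ($M{\left(E \right)} = -3 + \frac{1}{3} \left(-5\right) = -3 - \frac{5}{3} = - \frac{14}{3}$)
$S{\left(B \right)} = -2$ ($S{\left(B \right)} = -3 + \frac{B}{B} = -3 + 1 = -2$)
$R{\left(q,Y \right)} = q + Y q$
$I = - \frac{60222}{72115}$ ($I = \frac{-2 - 20072}{- \frac{14 \left(1 + 42\right)}{3} + 24239} = - \frac{20074}{\left(- \frac{14}{3}\right) 43 + 24239} = - \frac{20074}{- \frac{602}{3} + 24239} = - \frac{20074}{\frac{72115}{3}} = \left(-20074\right) \frac{3}{72115} = - \frac{60222}{72115} \approx -0.83508$)
$\frac{I}{-10211} = - \frac{60222}{72115 \left(-10211\right)} = \left(- \frac{60222}{72115}\right) \left(- \frac{1}{10211}\right) = \frac{60222}{736366265}$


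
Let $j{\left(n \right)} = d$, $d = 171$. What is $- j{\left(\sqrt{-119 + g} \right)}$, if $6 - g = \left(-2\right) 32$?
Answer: $-171$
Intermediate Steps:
$g = 70$ ($g = 6 - \left(-2\right) 32 = 6 - -64 = 6 + 64 = 70$)
$j{\left(n \right)} = 171$
$- j{\left(\sqrt{-119 + g} \right)} = \left(-1\right) 171 = -171$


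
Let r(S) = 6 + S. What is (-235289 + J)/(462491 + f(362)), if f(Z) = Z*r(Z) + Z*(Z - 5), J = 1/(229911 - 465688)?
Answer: -6163970506/18991601573 ≈ -0.32456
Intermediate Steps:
J = -1/235777 (J = 1/(-235777) = -1/235777 ≈ -4.2413e-6)
f(Z) = Z*(-5 + Z) + Z*(6 + Z) (f(Z) = Z*(6 + Z) + Z*(Z - 5) = Z*(6 + Z) + Z*(-5 + Z) = Z*(-5 + Z) + Z*(6 + Z))
(-235289 + J)/(462491 + f(362)) = (-235289 - 1/235777)/(462491 + 362*(1 + 2*362)) = -55475734554/(235777*(462491 + 362*(1 + 724))) = -55475734554/(235777*(462491 + 362*725)) = -55475734554/(235777*(462491 + 262450)) = -55475734554/235777/724941 = -55475734554/235777*1/724941 = -6163970506/18991601573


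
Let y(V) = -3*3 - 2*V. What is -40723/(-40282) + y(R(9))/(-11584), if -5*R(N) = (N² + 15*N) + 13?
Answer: 1171019847/1166566720 ≈ 1.0038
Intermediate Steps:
R(N) = -13/5 - 3*N - N²/5 (R(N) = -((N² + 15*N) + 13)/5 = -(13 + N² + 15*N)/5 = -13/5 - 3*N - N²/5)
y(V) = -9 - 2*V
-40723/(-40282) + y(R(9))/(-11584) = -40723/(-40282) + (-9 - 2*(-13/5 - 3*9 - ⅕*9²))/(-11584) = -40723*(-1/40282) + (-9 - 2*(-13/5 - 27 - ⅕*81))*(-1/11584) = 40723/40282 + (-9 - 2*(-13/5 - 27 - 81/5))*(-1/11584) = 40723/40282 + (-9 - 2*(-229/5))*(-1/11584) = 40723/40282 + (-9 + 458/5)*(-1/11584) = 40723/40282 + (413/5)*(-1/11584) = 40723/40282 - 413/57920 = 1171019847/1166566720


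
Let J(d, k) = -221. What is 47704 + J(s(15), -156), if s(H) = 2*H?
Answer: 47483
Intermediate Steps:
47704 + J(s(15), -156) = 47704 - 221 = 47483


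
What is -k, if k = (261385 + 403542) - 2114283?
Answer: 1449356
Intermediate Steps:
k = -1449356 (k = 664927 - 2114283 = -1449356)
-k = -1*(-1449356) = 1449356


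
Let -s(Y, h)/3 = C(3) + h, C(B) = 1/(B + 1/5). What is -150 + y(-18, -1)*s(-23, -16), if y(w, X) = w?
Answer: -7977/8 ≈ -997.13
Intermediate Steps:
C(B) = 1/(1/5 + B) (C(B) = 1/(B + 1/5) = 1/(1/5 + B))
s(Y, h) = -15/16 - 3*h (s(Y, h) = -3*(5/(1 + 5*3) + h) = -3*(5/(1 + 15) + h) = -3*(5/16 + h) = -15/16 - 3*h)
-150 + y(-18, -1)*s(-23, -16) = -150 - 18*(-15/16 - 3*(-16)) = -150 - 18*(-15/16 + 48) = -150 - 18*753/16 = -150 - 6777/8 = -7977/8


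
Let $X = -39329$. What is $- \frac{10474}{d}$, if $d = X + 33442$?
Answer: $\frac{10474}{5887} \approx 1.7792$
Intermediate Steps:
$d = -5887$ ($d = -39329 + 33442 = -5887$)
$- \frac{10474}{d} = - \frac{10474}{-5887} = \left(-10474\right) \left(- \frac{1}{5887}\right) = \frac{10474}{5887}$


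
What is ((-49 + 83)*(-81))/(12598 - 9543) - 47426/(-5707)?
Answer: 9936104/1341145 ≈ 7.4087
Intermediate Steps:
((-49 + 83)*(-81))/(12598 - 9543) - 47426/(-5707) = (34*(-81))/3055 - 47426*(-1/5707) = -2754*1/3055 + 47426/5707 = -2754/3055 + 47426/5707 = 9936104/1341145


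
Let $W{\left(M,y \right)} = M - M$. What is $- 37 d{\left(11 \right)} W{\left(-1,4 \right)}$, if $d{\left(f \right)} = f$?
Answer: $0$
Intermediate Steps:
$W{\left(M,y \right)} = 0$
$- 37 d{\left(11 \right)} W{\left(-1,4 \right)} = \left(-37\right) 11 \cdot 0 = \left(-407\right) 0 = 0$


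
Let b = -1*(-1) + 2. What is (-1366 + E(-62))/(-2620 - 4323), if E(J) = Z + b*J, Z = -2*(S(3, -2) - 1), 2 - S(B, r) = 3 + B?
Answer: 1542/6943 ≈ 0.22209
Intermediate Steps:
b = 3 (b = 1 + 2 = 3)
S(B, r) = -1 - B (S(B, r) = 2 - (3 + B) = 2 + (-3 - B) = -1 - B)
Z = 10 (Z = -2*((-1 - 1*3) - 1) = -2*((-1 - 3) - 1) = -2*(-4 - 1) = -2*(-5) = 10)
E(J) = 10 + 3*J
(-1366 + E(-62))/(-2620 - 4323) = (-1366 + (10 + 3*(-62)))/(-2620 - 4323) = (-1366 + (10 - 186))/(-6943) = (-1366 - 176)*(-1/6943) = -1542*(-1/6943) = 1542/6943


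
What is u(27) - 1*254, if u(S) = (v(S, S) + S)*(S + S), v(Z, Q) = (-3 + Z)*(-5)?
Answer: -5276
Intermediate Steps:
v(Z, Q) = 15 - 5*Z
u(S) = 2*S*(15 - 4*S) (u(S) = ((15 - 5*S) + S)*(S + S) = (15 - 4*S)*(2*S) = 2*S*(15 - 4*S))
u(27) - 1*254 = 2*27*(15 - 4*27) - 1*254 = 2*27*(15 - 108) - 254 = 2*27*(-93) - 254 = -5022 - 254 = -5276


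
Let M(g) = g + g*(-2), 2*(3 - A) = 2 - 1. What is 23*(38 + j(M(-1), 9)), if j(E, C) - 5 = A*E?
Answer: 2093/2 ≈ 1046.5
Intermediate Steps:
A = 5/2 (A = 3 - (2 - 1)/2 = 3 - 1/2*1 = 3 - 1/2 = 5/2 ≈ 2.5000)
M(g) = -g (M(g) = g - 2*g = -g)
j(E, C) = 5 + 5*E/2
23*(38 + j(M(-1), 9)) = 23*(38 + (5 + 5*(-1*(-1))/2)) = 23*(38 + (5 + (5/2)*1)) = 23*(38 + (5 + 5/2)) = 23*(38 + 15/2) = 23*(91/2) = 2093/2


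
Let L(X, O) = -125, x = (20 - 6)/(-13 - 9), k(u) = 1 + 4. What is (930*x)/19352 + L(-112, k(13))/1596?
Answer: -2312435/21233982 ≈ -0.10890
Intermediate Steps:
k(u) = 5
x = -7/11 (x = 14/(-22) = 14*(-1/22) = -7/11 ≈ -0.63636)
(930*x)/19352 + L(-112, k(13))/1596 = (930*(-7/11))/19352 - 125/1596 = -6510/11*1/19352 - 125*1/1596 = -3255/106436 - 125/1596 = -2312435/21233982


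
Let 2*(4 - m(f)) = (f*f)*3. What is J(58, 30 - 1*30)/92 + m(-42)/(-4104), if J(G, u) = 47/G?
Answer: 1786325/2737368 ≈ 0.65257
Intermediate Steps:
m(f) = 4 - 3*f**2/2 (m(f) = 4 - f*f*3/2 = 4 - f**2*3/2 = 4 - 3*f**2/2)
J(58, 30 - 1*30)/92 + m(-42)/(-4104) = (47/58)/92 + (4 - 3/2*(-42)**2)/(-4104) = (47*(1/58))*(1/92) + (4 - 3/2*1764)*(-1/4104) = (47/58)*(1/92) + (4 - 2646)*(-1/4104) = 47/5336 - 2642*(-1/4104) = 47/5336 + 1321/2052 = 1786325/2737368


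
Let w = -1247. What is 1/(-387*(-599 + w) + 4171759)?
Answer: 1/4886161 ≈ 2.0466e-7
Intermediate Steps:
1/(-387*(-599 + w) + 4171759) = 1/(-387*(-599 - 1247) + 4171759) = 1/(-387*(-1846) + 4171759) = 1/(714402 + 4171759) = 1/4886161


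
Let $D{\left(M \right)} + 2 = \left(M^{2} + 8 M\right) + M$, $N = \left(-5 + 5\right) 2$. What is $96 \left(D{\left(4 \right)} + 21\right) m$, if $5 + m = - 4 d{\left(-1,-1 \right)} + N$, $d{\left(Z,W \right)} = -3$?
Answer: $47712$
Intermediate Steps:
$N = 0$ ($N = 0 \cdot 2 = 0$)
$D{\left(M \right)} = -2 + M^{2} + 9 M$ ($D{\left(M \right)} = -2 + \left(\left(M^{2} + 8 M\right) + M\right) = -2 + \left(M^{2} + 9 M\right) = -2 + M^{2} + 9 M$)
$m = 7$ ($m = -5 + \left(\left(-4\right) \left(-3\right) + 0\right) = -5 + \left(12 + 0\right) = -5 + 12 = 7$)
$96 \left(D{\left(4 \right)} + 21\right) m = 96 \left(\left(-2 + 4^{2} + 9 \cdot 4\right) + 21\right) 7 = 96 \left(\left(-2 + 16 + 36\right) + 21\right) 7 = 96 \left(50 + 21\right) 7 = 96 \cdot 71 \cdot 7 = 6816 \cdot 7 = 47712$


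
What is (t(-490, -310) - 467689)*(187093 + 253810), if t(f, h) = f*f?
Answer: -100344672867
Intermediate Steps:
t(f, h) = f²
(t(-490, -310) - 467689)*(187093 + 253810) = ((-490)² - 467689)*(187093 + 253810) = (240100 - 467689)*440903 = -227589*440903 = -100344672867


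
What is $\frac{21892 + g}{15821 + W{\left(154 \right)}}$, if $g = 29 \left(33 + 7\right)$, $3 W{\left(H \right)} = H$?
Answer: $\frac{4068}{2801} \approx 1.4523$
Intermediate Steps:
$W{\left(H \right)} = \frac{H}{3}$
$g = 1160$ ($g = 29 \cdot 40 = 1160$)
$\frac{21892 + g}{15821 + W{\left(154 \right)}} = \frac{21892 + 1160}{15821 + \frac{1}{3} \cdot 154} = \frac{23052}{15821 + \frac{154}{3}} = \frac{23052}{\frac{47617}{3}} = 23052 \cdot \frac{3}{47617} = \frac{4068}{2801}$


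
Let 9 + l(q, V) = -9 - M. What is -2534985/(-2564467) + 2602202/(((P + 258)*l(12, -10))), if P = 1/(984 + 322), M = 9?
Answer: -8692216732331549/23330553961941 ≈ -372.57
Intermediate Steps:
l(q, V) = -27 (l(q, V) = -9 + (-9 - 1*9) = -9 + (-9 - 9) = -9 - 18 = -27)
P = 1/1306 ≈ 0.00076570
-2534985/(-2564467) + 2602202/(((P + 258)*l(12, -10))) = -2534985/(-2564467) + 2602202/(((1/1306 + 258)*(-27))) = -2534985*(-1/2564467) + 2602202/(((336949/1306)*(-27))) = 2534985/2564467 + 2602202/(-9097623/1306) = 2534985/2564467 + 2602202*(-1306/9097623) = 2534985/2564467 - 3398475812/9097623 = -8692216732331549/23330553961941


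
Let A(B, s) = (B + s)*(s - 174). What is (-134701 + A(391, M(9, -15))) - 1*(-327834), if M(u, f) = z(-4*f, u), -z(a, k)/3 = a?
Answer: 118439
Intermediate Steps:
z(a, k) = -3*a
M(u, f) = 12*f (M(u, f) = -(-12)*f = 12*f)
A(B, s) = (-174 + s)*(B + s) (A(B, s) = (B + s)*(-174 + s) = (-174 + s)*(B + s))
(-134701 + A(391, M(9, -15))) - 1*(-327834) = (-134701 + ((12*(-15))² - 174*391 - 2088*(-15) + 391*(12*(-15)))) - 1*(-327834) = (-134701 + ((-180)² - 68034 - 174*(-180) + 391*(-180))) + 327834 = (-134701 + (32400 - 68034 + 31320 - 70380)) + 327834 = (-134701 - 74694) + 327834 = -209395 + 327834 = 118439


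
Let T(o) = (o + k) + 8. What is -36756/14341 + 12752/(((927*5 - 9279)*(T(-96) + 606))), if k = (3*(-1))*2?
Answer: -5473665425/2131187328 ≈ -2.5684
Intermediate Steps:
k = -6 (k = -3*2 = -6)
T(o) = 2 + o (T(o) = (o - 6) + 8 = (-6 + o) + 8 = 2 + o)
-36756/14341 + 12752/(((927*5 - 9279)*(T(-96) + 606))) = -36756/14341 + 12752/(((927*5 - 9279)*((2 - 96) + 606))) = -36756*1/14341 + 12752/(((4635 - 9279)*(-94 + 606))) = -36756/14341 + 12752/((-4644*512)) = -36756/14341 + 12752/(-2377728) = -36756/14341 + 12752*(-1/2377728) = -36756/14341 - 797/148608 = -5473665425/2131187328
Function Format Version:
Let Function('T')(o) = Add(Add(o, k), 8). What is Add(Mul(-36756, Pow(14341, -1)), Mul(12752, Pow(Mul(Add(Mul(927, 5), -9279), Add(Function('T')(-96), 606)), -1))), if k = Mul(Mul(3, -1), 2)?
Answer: Rational(-5473665425, 2131187328) ≈ -2.5684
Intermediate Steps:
k = -6 (k = Mul(-3, 2) = -6)
Function('T')(o) = Add(2, o) (Function('T')(o) = Add(Add(o, -6), 8) = Add(Add(-6, o), 8) = Add(2, o))
Add(Mul(-36756, Pow(14341, -1)), Mul(12752, Pow(Mul(Add(Mul(927, 5), -9279), Add(Function('T')(-96), 606)), -1))) = Add(Mul(-36756, Pow(14341, -1)), Mul(12752, Pow(Mul(Add(Mul(927, 5), -9279), Add(Add(2, -96), 606)), -1))) = Add(Mul(-36756, Rational(1, 14341)), Mul(12752, Pow(Mul(Add(4635, -9279), Add(-94, 606)), -1))) = Add(Rational(-36756, 14341), Mul(12752, Pow(Mul(-4644, 512), -1))) = Add(Rational(-36756, 14341), Mul(12752, Pow(-2377728, -1))) = Add(Rational(-36756, 14341), Mul(12752, Rational(-1, 2377728))) = Add(Rational(-36756, 14341), Rational(-797, 148608)) = Rational(-5473665425, 2131187328)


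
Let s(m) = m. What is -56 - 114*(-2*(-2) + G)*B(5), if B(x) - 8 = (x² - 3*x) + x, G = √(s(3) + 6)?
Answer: -18410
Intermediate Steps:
G = 3 (G = √(3 + 6) = √9 = 3)
B(x) = 8 + x² - 2*x (B(x) = 8 + ((x² - 3*x) + x) = 8 + (x² - 2*x) = 8 + x² - 2*x)
-56 - 114*(-2*(-2) + G)*B(5) = -56 - 114*(-2*(-2) + 3)*(8 + 5² - 2*5) = -56 - 114*(4 + 3)*(8 + 25 - 10) = -56 - 798*23 = -56 - 114*161 = -56 - 18354 = -18410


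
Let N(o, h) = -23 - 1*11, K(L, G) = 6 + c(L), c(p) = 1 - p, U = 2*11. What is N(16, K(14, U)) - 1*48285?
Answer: -48319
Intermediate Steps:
U = 22
K(L, G) = 7 - L (K(L, G) = 6 + (1 - L) = 7 - L)
N(o, h) = -34 (N(o, h) = -23 - 11 = -34)
N(16, K(14, U)) - 1*48285 = -34 - 1*48285 = -34 - 48285 = -48319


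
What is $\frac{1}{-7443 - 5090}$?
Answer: $- \frac{1}{12533} \approx -7.9789 \cdot 10^{-5}$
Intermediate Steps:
$\frac{1}{-7443 - 5090} = \frac{1}{-12533} = - \frac{1}{12533}$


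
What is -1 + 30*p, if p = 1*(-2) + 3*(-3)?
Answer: -331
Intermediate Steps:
p = -11 (p = -2 - 9 = -11)
-1 + 30*p = -1 + 30*(-11) = -1 - 330 = -331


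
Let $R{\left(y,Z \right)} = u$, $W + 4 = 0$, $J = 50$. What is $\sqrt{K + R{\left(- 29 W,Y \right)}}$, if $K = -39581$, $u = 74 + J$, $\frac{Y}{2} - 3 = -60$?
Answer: $i \sqrt{39457} \approx 198.64 i$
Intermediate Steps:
$W = -4$ ($W = -4 + 0 = -4$)
$Y = -114$ ($Y = 6 + 2 \left(-60\right) = 6 - 120 = -114$)
$u = 124$ ($u = 74 + 50 = 124$)
$R{\left(y,Z \right)} = 124$
$\sqrt{K + R{\left(- 29 W,Y \right)}} = \sqrt{-39581 + 124} = \sqrt{-39457} = i \sqrt{39457}$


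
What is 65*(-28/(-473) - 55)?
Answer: -1689155/473 ≈ -3571.2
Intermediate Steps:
65*(-28/(-473) - 55) = 65*(-28*(-1/473) - 55) = 65*(28/473 - 55) = 65*(-25987/473) = -1689155/473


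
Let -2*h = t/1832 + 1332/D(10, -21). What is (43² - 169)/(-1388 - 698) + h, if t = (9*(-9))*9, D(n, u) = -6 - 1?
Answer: 361275963/3821552 ≈ 94.536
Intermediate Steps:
D(n, u) = -7
t = -729 (t = -81*9 = -729)
h = 2445327/25648 (h = -(-729/1832 + 1332/(-7))/2 = -(-729*1/1832 + 1332*(-⅐))/2 = -(-729/1832 - 1332/7)/2 = -½*(-2445327/12824) = 2445327/25648 ≈ 95.342)
(43² - 169)/(-1388 - 698) + h = (43² - 169)/(-1388 - 698) + 2445327/25648 = (1849 - 169)/(-2086) + 2445327/25648 = 1680*(-1/2086) + 2445327/25648 = -120/149 + 2445327/25648 = 361275963/3821552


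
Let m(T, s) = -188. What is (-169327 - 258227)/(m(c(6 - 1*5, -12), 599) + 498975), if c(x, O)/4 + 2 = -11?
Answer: -427554/498787 ≈ -0.85719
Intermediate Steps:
c(x, O) = -52 (c(x, O) = -8 + 4*(-11) = -8 - 44 = -52)
(-169327 - 258227)/(m(c(6 - 1*5, -12), 599) + 498975) = (-169327 - 258227)/(-188 + 498975) = -427554/498787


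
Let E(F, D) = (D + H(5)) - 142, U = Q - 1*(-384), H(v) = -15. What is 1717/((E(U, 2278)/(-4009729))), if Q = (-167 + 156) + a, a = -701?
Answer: -68165393/21 ≈ -3.2460e+6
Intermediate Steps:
Q = -712 (Q = (-167 + 156) - 701 = -11 - 701 = -712)
U = -328 (U = -712 - 1*(-384) = -712 + 384 = -328)
E(F, D) = -157 + D (E(F, D) = (D - 15) - 142 = (-15 + D) - 142 = -157 + D)
1717/((E(U, 2278)/(-4009729))) = 1717/(((-157 + 2278)/(-4009729))) = 1717/((2121*(-1/4009729))) = 1717/(-2121/4009729) = 1717*(-4009729/2121) = -68165393/21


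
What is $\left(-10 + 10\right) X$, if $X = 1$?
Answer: $0$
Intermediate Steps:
$\left(-10 + 10\right) X = \left(-10 + 10\right) 1 = 0 \cdot 1 = 0$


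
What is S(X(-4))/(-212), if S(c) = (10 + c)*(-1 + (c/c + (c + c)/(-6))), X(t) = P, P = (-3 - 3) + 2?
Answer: -2/53 ≈ -0.037736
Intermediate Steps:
P = -4 (P = -6 + 2 = -4)
X(t) = -4
S(c) = -c*(10 + c)/3 (S(c) = (10 + c)*(-1 + (1 + (2*c)*(-1/6))) = (10 + c)*(-1 + (1 - c/3)) = (10 + c)*(-c/3) = -c*(10 + c)/3)
S(X(-4))/(-212) = -1/3*(-4)*(10 - 4)/(-212) = -1/3*(-4)*6*(-1/212) = 8*(-1/212) = -2/53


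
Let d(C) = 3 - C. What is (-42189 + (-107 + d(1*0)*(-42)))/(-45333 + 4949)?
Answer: 21211/20192 ≈ 1.0505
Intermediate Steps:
(-42189 + (-107 + d(1*0)*(-42)))/(-45333 + 4949) = (-42189 + (-107 + (3 - 0)*(-42)))/(-45333 + 4949) = (-42189 + (-107 + (3 - 1*0)*(-42)))/(-40384) = (-42189 + (-107 + (3 + 0)*(-42)))*(-1/40384) = (-42189 + (-107 + 3*(-42)))*(-1/40384) = (-42189 + (-107 - 126))*(-1/40384) = (-42189 - 233)*(-1/40384) = -42422*(-1/40384) = 21211/20192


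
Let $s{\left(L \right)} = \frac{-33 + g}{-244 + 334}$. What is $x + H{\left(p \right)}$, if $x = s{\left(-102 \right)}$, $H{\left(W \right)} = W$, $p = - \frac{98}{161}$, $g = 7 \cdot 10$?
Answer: $- \frac{409}{2070} \approx -0.19758$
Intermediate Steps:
$g = 70$
$p = - \frac{14}{23}$ ($p = \left(-98\right) \frac{1}{161} = - \frac{14}{23} \approx -0.6087$)
$s{\left(L \right)} = \frac{37}{90}$ ($s{\left(L \right)} = \frac{-33 + 70}{-244 + 334} = \frac{37}{90}$)
$x = \frac{37}{90} \approx 0.41111$
$x + H{\left(p \right)} = \frac{37}{90} - \frac{14}{23} = - \frac{409}{2070}$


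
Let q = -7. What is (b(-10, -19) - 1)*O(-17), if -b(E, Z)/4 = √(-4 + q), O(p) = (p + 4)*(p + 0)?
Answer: -221 - 884*I*√11 ≈ -221.0 - 2931.9*I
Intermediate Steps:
O(p) = p*(4 + p) (O(p) = (4 + p)*p = p*(4 + p))
b(E, Z) = -4*I*√11 (b(E, Z) = -4*√(-4 - 7) = -4*I*√11)
(b(-10, -19) - 1)*O(-17) = (-4*I*√11 - 1)*(-17*(4 - 17)) = (-1 - 4*I*√11)*(-17*(-13)) = (-1 - 4*I*√11)*221 = -221 - 884*I*√11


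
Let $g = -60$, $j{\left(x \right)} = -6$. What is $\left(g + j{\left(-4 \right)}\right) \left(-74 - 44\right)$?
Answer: $7788$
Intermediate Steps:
$\left(g + j{\left(-4 \right)}\right) \left(-74 - 44\right) = \left(-60 - 6\right) \left(-74 - 44\right) = - 66 \left(-74 - 44\right) = \left(-66\right) \left(-118\right) = 7788$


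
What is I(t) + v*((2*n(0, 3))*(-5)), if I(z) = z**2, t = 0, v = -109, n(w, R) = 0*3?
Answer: 0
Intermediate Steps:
n(w, R) = 0
I(t) + v*((2*n(0, 3))*(-5)) = 0**2 - 109*2*0*(-5) = 0 - 0*(-5) = 0 - 109*0 = 0 + 0 = 0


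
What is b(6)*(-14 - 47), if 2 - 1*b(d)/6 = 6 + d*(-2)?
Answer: -2928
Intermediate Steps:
b(d) = -24 + 12*d (b(d) = 12 - 6*(6 + d*(-2)) = 12 - 6*(6 - 2*d) = 12 + (-36 + 12*d) = -24 + 12*d)
b(6)*(-14 - 47) = (-24 + 12*6)*(-14 - 47) = (-24 + 72)*(-61) = 48*(-61) = -2928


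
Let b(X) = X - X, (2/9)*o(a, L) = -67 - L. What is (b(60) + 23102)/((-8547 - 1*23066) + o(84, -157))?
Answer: -11551/15604 ≈ -0.74026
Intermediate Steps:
o(a, L) = -603/2 - 9*L/2 (o(a, L) = 9*(-67 - L)/2 = -603/2 - 9*L/2)
b(X) = 0
(b(60) + 23102)/((-8547 - 1*23066) + o(84, -157)) = (0 + 23102)/((-8547 - 1*23066) + (-603/2 - 9/2*(-157))) = 23102/((-8547 - 23066) + (-603/2 + 1413/2)) = 23102/(-31613 + 405) = 23102/(-31208) = 23102*(-1/31208) = -11551/15604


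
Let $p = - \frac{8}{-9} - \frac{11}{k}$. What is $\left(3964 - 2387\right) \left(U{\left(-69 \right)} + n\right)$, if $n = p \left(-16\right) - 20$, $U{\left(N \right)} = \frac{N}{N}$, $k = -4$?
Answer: $- \frac{1096015}{9} \approx -1.2178 \cdot 10^{5}$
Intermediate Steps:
$p = \frac{131}{36}$ ($p = - \frac{8}{-9} - \frac{11}{-4} = \left(-8\right) \left(- \frac{1}{9}\right) - - \frac{11}{4} = \frac{8}{9} + \frac{11}{4} = \frac{131}{36} \approx 3.6389$)
$U{\left(N \right)} = 1$
$n = - \frac{704}{9}$ ($n = \frac{131}{36} \left(-16\right) - 20 = - \frac{524}{9} - 20 = - \frac{704}{9} \approx -78.222$)
$\left(3964 - 2387\right) \left(U{\left(-69 \right)} + n\right) = \left(3964 - 2387\right) \left(1 - \frac{704}{9}\right) = 1577 \left(- \frac{695}{9}\right) = - \frac{1096015}{9}$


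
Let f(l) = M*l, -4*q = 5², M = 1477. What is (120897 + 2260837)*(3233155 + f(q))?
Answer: 15357057617565/2 ≈ 7.6785e+12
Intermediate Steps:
q = -25/4 (q = -¼*5² = -¼*25 = -25/4 ≈ -6.2500)
f(l) = 1477*l
(120897 + 2260837)*(3233155 + f(q)) = (120897 + 2260837)*(3233155 + 1477*(-25/4)) = 2381734*(3233155 - 36925/4) = 2381734*(12895695/4) = 15357057617565/2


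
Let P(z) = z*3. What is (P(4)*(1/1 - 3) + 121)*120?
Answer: 11640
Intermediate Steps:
P(z) = 3*z
(P(4)*(1/1 - 3) + 121)*120 = ((3*4)*(1/1 - 3) + 121)*120 = (12*(1 - 3) + 121)*120 = (12*(-2) + 121)*120 = (-24 + 121)*120 = 97*120 = 11640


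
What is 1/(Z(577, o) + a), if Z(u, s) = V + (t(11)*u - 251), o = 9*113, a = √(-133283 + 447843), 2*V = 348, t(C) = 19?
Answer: 5443/59095218 - 2*√4915/29547609 ≈ 8.7360e-5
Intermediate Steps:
V = 174 (V = (½)*348 = 174)
a = 8*√4915 (a = √314560 = 8*√4915 ≈ 560.86)
o = 1017
Z(u, s) = -77 + 19*u (Z(u, s) = 174 + (19*u - 251) = 174 + (-251 + 19*u) = -77 + 19*u)
1/(Z(577, o) + a) = 1/((-77 + 19*577) + 8*√4915) = 1/((-77 + 10963) + 8*√4915) = 1/(10886 + 8*√4915)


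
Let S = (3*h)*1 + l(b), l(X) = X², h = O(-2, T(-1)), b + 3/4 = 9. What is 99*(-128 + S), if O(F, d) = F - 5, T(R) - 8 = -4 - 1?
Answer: -128205/16 ≈ -8012.8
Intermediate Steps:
b = 33/4 (b = -¾ + 9 = 33/4 ≈ 8.2500)
T(R) = 3 (T(R) = 8 + (-4 - 1) = 8 - 5 = 3)
O(F, d) = -5 + F
h = -7 (h = -5 - 2 = -7)
S = 753/16 (S = (3*(-7))*1 + (33/4)² = -21*1 + 1089/16 = -21 + 1089/16 = 753/16 ≈ 47.063)
99*(-128 + S) = 99*(-128 + 753/16) = 99*(-1295/16) = -128205/16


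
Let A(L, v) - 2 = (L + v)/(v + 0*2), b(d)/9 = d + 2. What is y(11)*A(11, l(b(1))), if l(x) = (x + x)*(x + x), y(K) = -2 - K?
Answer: -113867/2916 ≈ -39.049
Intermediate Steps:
b(d) = 18 + 9*d (b(d) = 9*(d + 2) = 9*(2 + d) = 18 + 9*d)
l(x) = 4*x² (l(x) = (2*x)*(2*x) = 4*x²)
A(L, v) = 2 + (L + v)/v (A(L, v) = 2 + (L + v)/(v + 0*2) = 2 + (L + v)/(v + 0) = 2 + (L + v)/v)
y(11)*A(11, l(b(1))) = (-2 - 1*11)*(3 + 11/((4*(18 + 9*1)²))) = (-2 - 11)*(3 + 11/((4*(18 + 9)²))) = -13*(3 + 11/((4*27²))) = -13*(3 + 11/((4*729))) = -13*(3 + 11/2916) = -13*8759/2916 = -113867/2916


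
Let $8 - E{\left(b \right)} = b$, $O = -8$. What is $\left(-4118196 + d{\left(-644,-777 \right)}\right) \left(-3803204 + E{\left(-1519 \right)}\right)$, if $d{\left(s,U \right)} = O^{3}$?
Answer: $15657997473316$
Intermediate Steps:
$d{\left(s,U \right)} = -512$ ($d{\left(s,U \right)} = \left(-8\right)^{3} = -512$)
$E{\left(b \right)} = 8 - b$
$\left(-4118196 + d{\left(-644,-777 \right)}\right) \left(-3803204 + E{\left(-1519 \right)}\right) = \left(-4118196 - 512\right) \left(-3803204 + \left(8 - -1519\right)\right) = - 4118708 \left(-3803204 + \left(8 + 1519\right)\right) = - 4118708 \left(-3803204 + 1527\right) = \left(-4118708\right) \left(-3801677\right) = 15657997473316$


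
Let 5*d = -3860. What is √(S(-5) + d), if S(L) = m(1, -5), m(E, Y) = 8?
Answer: 2*I*√191 ≈ 27.641*I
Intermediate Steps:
S(L) = 8
d = -772 (d = (⅕)*(-3860) = -772)
√(S(-5) + d) = √(8 - 772) = √(-764) = 2*I*√191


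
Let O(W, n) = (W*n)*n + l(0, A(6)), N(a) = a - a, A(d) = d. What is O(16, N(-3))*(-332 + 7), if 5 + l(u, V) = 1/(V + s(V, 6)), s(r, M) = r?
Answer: 19175/12 ≈ 1597.9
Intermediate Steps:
N(a) = 0
l(u, V) = -5 + 1/(2*V) (l(u, V) = -5 + 1/(V + V) = -5 + 1/(2*V))
O(W, n) = -59/12 + W*n**2 (O(W, n) = (W*n)*n + (-5 + (1/2)/6) = W*n**2 + (-5 + (1/2)*(1/6)) = W*n**2 + (-5 + 1/12) = W*n**2 - 59/12 = -59/12 + W*n**2)
O(16, N(-3))*(-332 + 7) = (-59/12 + 16*0**2)*(-332 + 7) = (-59/12 + 16*0)*(-325) = (-59/12 + 0)*(-325) = -59/12*(-325) = 19175/12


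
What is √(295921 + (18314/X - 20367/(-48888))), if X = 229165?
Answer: √114639062115730370212610/622412140 ≈ 543.99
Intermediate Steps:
√(295921 + (18314/X - 20367/(-48888))) = √(295921 + (18314/229165 - 20367/(-48888))) = √(295921 + (18314*(1/229165) - 20367*(-1/48888))) = √(295921 + (18314/229165 + 2263/5432)) = √(295921 + 618082043/1244824280) = √(368370263843923/1244824280) = √114639062115730370212610/622412140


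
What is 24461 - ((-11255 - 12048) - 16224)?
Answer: 63988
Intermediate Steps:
24461 - ((-11255 - 12048) - 16224) = 24461 - (-23303 - 16224) = 24461 - 1*(-39527) = 24461 + 39527 = 63988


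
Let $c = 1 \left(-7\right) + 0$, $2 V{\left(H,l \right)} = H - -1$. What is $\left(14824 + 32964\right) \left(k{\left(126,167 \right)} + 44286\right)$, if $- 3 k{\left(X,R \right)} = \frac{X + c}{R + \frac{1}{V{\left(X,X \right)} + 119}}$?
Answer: $\frac{29770386222596}{14067} \approx 2.1163 \cdot 10^{9}$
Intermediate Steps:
$V{\left(H,l \right)} = \frac{1}{2} + \frac{H}{2}$ ($V{\left(H,l \right)} = \frac{H - -1}{2} = \frac{H + 1}{2} = \frac{1 + H}{2} = \frac{1}{2} + \frac{H}{2}$)
$c = -7$ ($c = -7 + 0 = -7$)
$k{\left(X,R \right)} = - \frac{-7 + X}{3 \left(R + \frac{1}{\frac{239}{2} + \frac{X}{2}}\right)}$ ($k{\left(X,R \right)} = - \frac{\left(X - 7\right) \frac{1}{R + \frac{1}{\left(\frac{1}{2} + \frac{X}{2}\right) + 119}}}{3} = - \frac{\left(-7 + X\right) \frac{1}{R + \frac{1}{\frac{239}{2} + \frac{X}{2}}}}{3} = - \frac{\frac{1}{R + \frac{1}{\frac{239}{2} + \frac{X}{2}}} \left(-7 + X\right)}{3} = - \frac{-7 + X}{3 \left(R + \frac{1}{\frac{239}{2} + \frac{X}{2}}\right)}$)
$\left(14824 + 32964\right) \left(k{\left(126,167 \right)} + 44286\right) = \left(14824 + 32964\right) \left(\frac{1673 - 126^{2} - 29232}{3 \left(2 + 239 \cdot 167 + 167 \cdot 126\right)} + 44286\right) = 47788 \left(\frac{1673 - 15876 - 29232}{3 \left(2 + 39913 + 21042\right)} + 44286\right) = 47788 \left(\frac{1673 - 15876 - 29232}{3 \cdot 60957} + 44286\right) = 47788 \left(\frac{1}{3} \cdot \frac{1}{60957} \left(-43435\right) + 44286\right) = 47788 \left(- \frac{43435}{182871} + 44286\right) = 47788 \cdot \frac{8098581671}{182871} = \frac{29770386222596}{14067}$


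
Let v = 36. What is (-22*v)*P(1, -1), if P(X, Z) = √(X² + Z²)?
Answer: -792*√2 ≈ -1120.1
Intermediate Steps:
(-22*v)*P(1, -1) = (-22*36)*√(1² + (-1)²) = -792*√(1 + 1) = -792*√2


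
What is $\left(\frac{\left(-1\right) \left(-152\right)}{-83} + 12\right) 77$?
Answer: $\frac{64988}{83} \approx 782.99$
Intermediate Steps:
$\left(\frac{\left(-1\right) \left(-152\right)}{-83} + 12\right) 77 = \left(152 \left(- \frac{1}{83}\right) + 12\right) 77 = \left(- \frac{152}{83} + 12\right) 77 = \frac{844}{83} \cdot 77 = \frac{64988}{83}$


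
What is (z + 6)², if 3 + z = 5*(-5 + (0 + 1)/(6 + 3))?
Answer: 37249/81 ≈ 459.86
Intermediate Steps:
z = -247/9 (z = -3 + 5*(-5 + (0 + 1)/(6 + 3)) = -3 + 5*(-5 + 1/9) = -3 + 5*(-5 + 1*(⅑)) = -3 + 5*(-5 + ⅑) = -3 + 5*(-44/9) = -3 - 220/9 = -247/9 ≈ -27.444)
(z + 6)² = (-247/9 + 6)² = (-193/9)² = 37249/81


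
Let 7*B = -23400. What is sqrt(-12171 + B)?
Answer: I*sqrt(760179)/7 ≈ 124.55*I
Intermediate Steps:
B = -23400/7 (B = (1/7)*(-23400) = -23400/7 ≈ -3342.9)
sqrt(-12171 + B) = sqrt(-12171 - 23400/7) = sqrt(-108597/7) = I*sqrt(760179)/7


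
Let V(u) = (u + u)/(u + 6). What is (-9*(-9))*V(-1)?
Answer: -162/5 ≈ -32.400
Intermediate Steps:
V(u) = 2*u/(6 + u) (V(u) = (2*u)/(6 + u) = 2*u/(6 + u))
(-9*(-9))*V(-1) = (-9*(-9))*(2*(-1)/(6 - 1)) = 81*(2*(-1)/5) = 81*(2*(-1)*(⅕)) = 81*(-⅖) = -162/5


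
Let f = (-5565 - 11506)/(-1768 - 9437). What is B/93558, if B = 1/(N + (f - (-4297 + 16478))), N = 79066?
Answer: 3735/23372768586256 ≈ 1.5980e-10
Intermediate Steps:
f = 17071/11205 (f = -17071/(-11205) = -17071*(-1/11205) = 17071/11205 ≈ 1.5235)
B = 11205/749463496 (B = 1/(79066 + (17071/11205 - (-4297 + 16478))) = 1/(79066 + (17071/11205 - 1*12181)) = 1/(79066 + (17071/11205 - 12181)) = 1/(79066 - 136471034/11205) = 1/(749463496/11205) = 11205/749463496 ≈ 1.4951e-5)
B/93558 = (11205/749463496)/93558 = (11205/749463496)*(1/93558) = 3735/23372768586256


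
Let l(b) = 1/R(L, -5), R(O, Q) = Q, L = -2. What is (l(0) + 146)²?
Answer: 531441/25 ≈ 21258.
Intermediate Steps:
l(b) = -⅕ (l(b) = 1/(-5) = -⅕)
(l(0) + 146)² = (-⅕ + 146)² = (729/5)² = 531441/25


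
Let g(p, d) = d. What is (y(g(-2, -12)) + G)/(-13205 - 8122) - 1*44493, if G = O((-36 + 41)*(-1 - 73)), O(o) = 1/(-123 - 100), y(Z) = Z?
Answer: -211605190376/4755921 ≈ -44493.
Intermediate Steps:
O(o) = -1/223 (O(o) = 1/(-223) = -1/223)
G = -1/223 ≈ -0.0044843
(y(g(-2, -12)) + G)/(-13205 - 8122) - 1*44493 = (-12 - 1/223)/(-13205 - 8122) - 1*44493 = -2677/223/(-21327) - 44493 = -2677/223*(-1/21327) - 44493 = 2677/4755921 - 44493 = -211605190376/4755921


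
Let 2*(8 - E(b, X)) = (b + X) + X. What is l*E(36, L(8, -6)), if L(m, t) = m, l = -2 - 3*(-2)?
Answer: -72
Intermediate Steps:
l = 4 (l = -2 + 6 = 4)
E(b, X) = 8 - X - b/2 (E(b, X) = 8 - ((b + X) + X)/2 = 8 - ((X + b) + X)/2 = 8 - (b + 2*X)/2 = 8 + (-X - b/2) = 8 - X - b/2)
l*E(36, L(8, -6)) = 4*(8 - 1*8 - ½*36) = 4*(8 - 8 - 18) = 4*(-18) = -72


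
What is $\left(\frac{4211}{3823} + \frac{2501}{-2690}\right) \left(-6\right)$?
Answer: $- \frac{5298801}{5141935} \approx -1.0305$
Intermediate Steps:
$\left(\frac{4211}{3823} + \frac{2501}{-2690}\right) \left(-6\right) = \left(4211 \cdot \frac{1}{3823} + 2501 \left(- \frac{1}{2690}\right)\right) \left(-6\right) = \left(\frac{4211}{3823} - \frac{2501}{2690}\right) \left(-6\right) = \frac{1766267}{10283870} \left(-6\right) = - \frac{5298801}{5141935}$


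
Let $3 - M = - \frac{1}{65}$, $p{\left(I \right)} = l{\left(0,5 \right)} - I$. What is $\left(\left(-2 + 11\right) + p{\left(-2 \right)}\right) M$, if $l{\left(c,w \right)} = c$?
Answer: $\frac{2156}{65} \approx 33.169$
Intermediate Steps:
$p{\left(I \right)} = - I$ ($p{\left(I \right)} = 0 - I = - I$)
$M = \frac{196}{65}$ ($M = 3 - - \frac{1}{65} = 3 + \frac{1}{65} = \frac{196}{65} \approx 3.0154$)
$\left(\left(-2 + 11\right) + p{\left(-2 \right)}\right) M = \left(\left(-2 + 11\right) - -2\right) \frac{196}{65} = \left(9 + 2\right) \frac{196}{65} = 11 \cdot \frac{196}{65} = \frac{2156}{65}$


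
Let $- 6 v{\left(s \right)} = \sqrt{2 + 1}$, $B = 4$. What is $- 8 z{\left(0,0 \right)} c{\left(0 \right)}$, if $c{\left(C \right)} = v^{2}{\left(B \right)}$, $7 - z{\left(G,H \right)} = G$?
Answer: $- \frac{14}{3} \approx -4.6667$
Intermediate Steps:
$z{\left(G,H \right)} = 7 - G$
$v{\left(s \right)} = - \frac{\sqrt{3}}{6}$ ($v{\left(s \right)} = - \frac{\sqrt{2 + 1}}{6} = - \frac{\sqrt{3}}{6}$)
$c{\left(C \right)} = \frac{1}{12}$ ($c{\left(C \right)} = \left(- \frac{\sqrt{3}}{6}\right)^{2} = \frac{1}{12}$)
$- 8 z{\left(0,0 \right)} c{\left(0 \right)} = - 8 \left(7 - 0\right) \frac{1}{12} = - 8 \left(7 + 0\right) \frac{1}{12} = \left(-8\right) 7 \cdot \frac{1}{12} = \left(-56\right) \frac{1}{12} = - \frac{14}{3}$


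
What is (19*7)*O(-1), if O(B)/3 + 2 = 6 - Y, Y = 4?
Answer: 0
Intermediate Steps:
O(B) = 0 (O(B) = -6 + 3*(6 - 1*4) = -6 + 3*(6 - 4) = -6 + 3*2 = -6 + 6 = 0)
(19*7)*O(-1) = (19*7)*0 = 133*0 = 0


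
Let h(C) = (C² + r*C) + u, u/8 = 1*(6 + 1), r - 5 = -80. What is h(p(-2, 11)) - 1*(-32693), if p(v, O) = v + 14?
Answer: 31993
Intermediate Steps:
r = -75 (r = 5 - 80 = -75)
u = 56 (u = 8*(1*(6 + 1)) = 8*(1*7) = 8*7 = 56)
p(v, O) = 14 + v
h(C) = 56 + C² - 75*C (h(C) = (C² - 75*C) + 56 = 56 + C² - 75*C)
h(p(-2, 11)) - 1*(-32693) = (56 + (14 - 2)² - 75*(14 - 2)) - 1*(-32693) = (56 + 12² - 75*12) + 32693 = (56 + 144 - 900) + 32693 = -700 + 32693 = 31993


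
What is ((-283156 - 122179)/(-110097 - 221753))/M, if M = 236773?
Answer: 81067/15714624010 ≈ 5.1587e-6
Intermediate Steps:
((-283156 - 122179)/(-110097 - 221753))/M = ((-283156 - 122179)/(-110097 - 221753))/236773 = -405335/(-331850)*(1/236773) = -405335*(-1/331850)*(1/236773) = (81067/66370)*(1/236773) = 81067/15714624010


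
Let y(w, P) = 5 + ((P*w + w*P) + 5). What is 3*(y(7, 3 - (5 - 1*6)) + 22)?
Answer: 264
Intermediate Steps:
y(w, P) = 10 + 2*P*w (y(w, P) = 5 + ((P*w + P*w) + 5) = 5 + (2*P*w + 5) = 5 + (5 + 2*P*w) = 10 + 2*P*w)
3*(y(7, 3 - (5 - 1*6)) + 22) = 3*((10 + 2*(3 - (5 - 1*6))*7) + 22) = 3*((10 + 2*(3 - (5 - 6))*7) + 22) = 3*((10 + 2*(3 - 1*(-1))*7) + 22) = 3*((10 + 2*(3 + 1)*7) + 22) = 3*((10 + 2*4*7) + 22) = 3*((10 + 56) + 22) = 3*(66 + 22) = 3*88 = 264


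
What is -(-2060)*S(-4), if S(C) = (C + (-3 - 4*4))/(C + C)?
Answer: 11845/2 ≈ 5922.5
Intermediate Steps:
S(C) = (-19 + C)/(2*C) (S(C) = (C + (-3 - 16))/((2*C)) = (C - 19)*(1/(2*C)) = (-19 + C)*(1/(2*C)) = (-19 + C)/(2*C))
-(-2060)*S(-4) = -(-2060)*(½)*(-19 - 4)/(-4) = -(-2060)*(½)*(-¼)*(-23) = -(-2060)*23/8 = -1*(-11845/2) = 11845/2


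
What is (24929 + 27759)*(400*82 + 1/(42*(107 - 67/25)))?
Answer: 11831027256725/6846 ≈ 1.7282e+9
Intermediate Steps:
(24929 + 27759)*(400*82 + 1/(42*(107 - 67/25))) = 52688*(32800 + 1/(42*(107 - 67*1/25))) = 52688*(32800 + 1/(42*(107 - 67/25))) = 52688*(32800 + 1/(42*(2608/25))) = 52688*(32800 + 1/(109536/25)) = 52688*(32800 + 25/109536) = 52688*(3592780825/109536) = 11831027256725/6846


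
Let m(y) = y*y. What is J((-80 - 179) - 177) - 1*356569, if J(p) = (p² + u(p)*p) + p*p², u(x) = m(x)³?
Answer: -2995059295629113225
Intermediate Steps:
m(y) = y²
u(x) = x⁶ (u(x) = (x²)³ = x⁶)
J(p) = p² + p³ + p⁷ (J(p) = (p² + p⁶*p) + p*p² = (p² + p⁷) + p³ = p² + p³ + p⁷)
J((-80 - 179) - 177) - 1*356569 = ((-80 - 179) - 177)²*(1 + ((-80 - 179) - 177) + ((-80 - 179) - 177)⁵) - 1*356569 = (-259 - 177)²*(1 + (-259 - 177) + (-259 - 177)⁵) - 356569 = (-436)²*(1 - 436 + (-436)⁵) - 356569 = 190096*(1 - 436 - 15755509298176) - 356569 = 190096*(-15755509298611) - 356569 = -2995059295628756656 - 356569 = -2995059295629113225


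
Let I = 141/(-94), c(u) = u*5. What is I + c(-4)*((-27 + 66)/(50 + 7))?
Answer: -577/38 ≈ -15.184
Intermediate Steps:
c(u) = 5*u
I = -3/2 (I = 141*(-1/94) = -3/2 ≈ -1.5000)
I + c(-4)*((-27 + 66)/(50 + 7)) = -3/2 + (5*(-4))*((-27 + 66)/(50 + 7)) = -3/2 - 780/57 = -3/2 - 20*13/19 = -3/2 - 260/19 = -577/38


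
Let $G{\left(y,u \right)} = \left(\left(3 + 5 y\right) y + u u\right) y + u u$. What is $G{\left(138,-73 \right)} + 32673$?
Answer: $13970896$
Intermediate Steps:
$G{\left(y,u \right)} = u^{2} + y \left(u^{2} + y \left(3 + 5 y\right)\right)$ ($G{\left(y,u \right)} = \left(y \left(3 + 5 y\right) + u^{2}\right) y + u^{2} = \left(u^{2} + y \left(3 + 5 y\right)\right) y + u^{2} = y \left(u^{2} + y \left(3 + 5 y\right)\right) + u^{2} = u^{2} + y \left(u^{2} + y \left(3 + 5 y\right)\right)$)
$G{\left(138,-73 \right)} + 32673 = \left(\left(-73\right)^{2} + 3 \cdot 138^{2} + 5 \cdot 138^{3} + 138 \left(-73\right)^{2}\right) + 32673 = \left(5329 + 3 \cdot 19044 + 5 \cdot 2628072 + 138 \cdot 5329\right) + 32673 = \left(5329 + 57132 + 13140360 + 735402\right) + 32673 = 13938223 + 32673 = 13970896$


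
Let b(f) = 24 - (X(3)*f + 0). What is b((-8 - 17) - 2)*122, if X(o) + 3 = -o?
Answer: -16836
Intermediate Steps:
X(o) = -3 - o
b(f) = 24 + 6*f (b(f) = 24 - ((-3 - 1*3)*f + 0) = 24 - ((-3 - 3)*f + 0) = 24 - (-6*f + 0) = 24 - (-6)*f = 24 + 6*f)
b((-8 - 17) - 2)*122 = (24 + 6*((-8 - 17) - 2))*122 = (24 + 6*(-25 - 2))*122 = (24 + 6*(-27))*122 = (24 - 162)*122 = -138*122 = -16836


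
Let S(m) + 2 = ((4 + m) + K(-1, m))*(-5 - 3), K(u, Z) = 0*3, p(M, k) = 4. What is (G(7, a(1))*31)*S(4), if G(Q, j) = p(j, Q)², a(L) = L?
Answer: -32736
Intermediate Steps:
K(u, Z) = 0
G(Q, j) = 16 (G(Q, j) = 4² = 16)
S(m) = -34 - 8*m (S(m) = -2 + ((4 + m) + 0)*(-5 - 3) = -2 + (4 + m)*(-8) = -2 + (-32 - 8*m) = -34 - 8*m)
(G(7, a(1))*31)*S(4) = (16*31)*(-34 - 8*4) = 496*(-34 - 32) = 496*(-66) = -32736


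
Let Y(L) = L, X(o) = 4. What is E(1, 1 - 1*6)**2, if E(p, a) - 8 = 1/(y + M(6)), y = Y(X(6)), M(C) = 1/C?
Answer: 42436/625 ≈ 67.898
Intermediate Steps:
y = 4
E(p, a) = 206/25 (E(p, a) = 8 + 1/(4 + 1/6) = 8 + 1/(25/6) = 8 + 6/25 = 206/25)
E(1, 1 - 1*6)**2 = (206/25)**2 = 42436/625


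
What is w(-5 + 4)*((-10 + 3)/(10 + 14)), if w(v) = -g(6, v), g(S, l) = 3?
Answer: 7/8 ≈ 0.87500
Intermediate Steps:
w(v) = -3 (w(v) = -1*3 = -3)
w(-5 + 4)*((-10 + 3)/(10 + 14)) = -3*(-10 + 3)/(10 + 14) = -(-21)/24 = -3*(-7/24) = 7/8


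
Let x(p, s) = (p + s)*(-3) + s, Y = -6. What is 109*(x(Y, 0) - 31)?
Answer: -1417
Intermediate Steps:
x(p, s) = -3*p - 2*s (x(p, s) = (-3*p - 3*s) + s = -3*p - 2*s)
109*(x(Y, 0) - 31) = 109*((-3*(-6) - 2*0) - 31) = 109*((18 + 0) - 31) = 109*(18 - 31) = 109*(-13) = -1417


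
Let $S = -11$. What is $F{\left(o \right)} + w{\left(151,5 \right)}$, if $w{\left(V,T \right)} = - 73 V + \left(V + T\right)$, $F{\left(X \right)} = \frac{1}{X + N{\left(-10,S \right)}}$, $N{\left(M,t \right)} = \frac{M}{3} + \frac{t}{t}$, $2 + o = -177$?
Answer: $- \frac{5911651}{544} \approx -10867.0$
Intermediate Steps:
$o = -179$ ($o = -2 - 177 = -179$)
$N{\left(M,t \right)} = 1 + \frac{M}{3}$ ($N{\left(M,t \right)} = M \frac{1}{3} + 1 = \frac{M}{3} + 1 = 1 + \frac{M}{3}$)
$F{\left(X \right)} = \frac{1}{- \frac{7}{3} + X}$ ($F{\left(X \right)} = \frac{1}{X + \left(1 + \frac{1}{3} \left(-10\right)\right)} = \frac{1}{X + \left(1 - \frac{10}{3}\right)} = \frac{1}{X - \frac{7}{3}} = \frac{1}{- \frac{7}{3} + X}$)
$w{\left(V,T \right)} = T - 72 V$ ($w{\left(V,T \right)} = - 73 V + \left(T + V\right) = T - 72 V$)
$F{\left(o \right)} + w{\left(151,5 \right)} = \frac{3}{-7 + 3 \left(-179\right)} + \left(5 - 10872\right) = \frac{3}{-7 - 537} + \left(5 - 10872\right) = \frac{3}{-544} - 10867 = 3 \left(- \frac{1}{544}\right) - 10867 = - \frac{3}{544} - 10867 = - \frac{5911651}{544}$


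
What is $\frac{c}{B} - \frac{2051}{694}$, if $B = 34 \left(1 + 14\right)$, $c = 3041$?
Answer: $\frac{266111}{88485} \approx 3.0074$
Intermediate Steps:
$B = 510$ ($B = 34 \cdot 15 = 510$)
$\frac{c}{B} - \frac{2051}{694} = \frac{3041}{510} - \frac{2051}{694} = \frac{266111}{88485}$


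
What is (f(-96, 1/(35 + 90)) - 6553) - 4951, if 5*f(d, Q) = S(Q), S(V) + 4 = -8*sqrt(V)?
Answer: -57524/5 - 8*sqrt(5)/125 ≈ -11505.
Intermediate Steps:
S(V) = -4 - 8*sqrt(V)
f(d, Q) = -4/5 - 8*sqrt(Q)/5 (f(d, Q) = (-4 - 8*sqrt(Q))/5 = -4/5 - 8*sqrt(Q)/5)
(f(-96, 1/(35 + 90)) - 6553) - 4951 = ((-4/5 - 8/(5*sqrt(35 + 90))) - 6553) - 4951 = ((-4/5 - 8*sqrt(5)/25/5) - 6553) - 4951 = ((-4/5 - 8*sqrt(5)/125) - 6553) - 4951 = (-32769/5 - 8*sqrt(5)/125) - 4951 = -57524/5 - 8*sqrt(5)/125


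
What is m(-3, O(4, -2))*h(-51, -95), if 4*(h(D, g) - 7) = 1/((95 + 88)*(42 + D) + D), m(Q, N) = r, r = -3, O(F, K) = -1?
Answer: -47543/2264 ≈ -21.000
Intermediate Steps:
m(Q, N) = -3
h(D, g) = 7 + 1/(4*(7686 + 184*D)) (h(D, g) = 7 + 1/(4*((95 + 88)*(42 + D) + D)) = 7 + 1/(4*(183*(42 + D) + D)) = 7 + 1/(4*((7686 + 183*D) + D)) = 7 + 1/(4*(7686 + 184*D)))
m(-3, O(4, -2))*h(-51, -95) = -3*(215209 + 5152*(-51))/(8*(3843 + 92*(-51))) = -3*(215209 - 262752)/(8*(3843 - 4692)) = -3*(-47543)/(8*(-849)) = -3*(-1)*(-47543)/(8*849) = -3*47543/6792 = -47543/2264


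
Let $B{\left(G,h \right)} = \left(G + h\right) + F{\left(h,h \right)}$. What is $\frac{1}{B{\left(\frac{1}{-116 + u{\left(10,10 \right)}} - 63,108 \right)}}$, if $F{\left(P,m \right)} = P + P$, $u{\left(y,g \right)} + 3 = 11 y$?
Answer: $\frac{9}{2348} \approx 0.003833$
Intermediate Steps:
$u{\left(y,g \right)} = -3 + 11 y$
$F{\left(P,m \right)} = 2 P$
$B{\left(G,h \right)} = G + 3 h$ ($B{\left(G,h \right)} = \left(G + h\right) + 2 h = G + 3 h$)
$\frac{1}{B{\left(\frac{1}{-116 + u{\left(10,10 \right)}} - 63,108 \right)}} = \frac{1}{\left(\frac{1}{-116 + \left(-3 + 11 \cdot 10\right)} - 63\right) + 3 \cdot 108} = \frac{1}{\left(\frac{1}{-116 + \left(-3 + 110\right)} - 63\right) + 324} = \frac{1}{\left(\frac{1}{-116 + 107} - 63\right) + 324} = \frac{1}{\left(\frac{1}{-9} - 63\right) + 324} = \frac{1}{\left(- \frac{1}{9} - 63\right) + 324} = \frac{1}{- \frac{568}{9} + 324} = \frac{1}{\frac{2348}{9}} = \frac{9}{2348}$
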